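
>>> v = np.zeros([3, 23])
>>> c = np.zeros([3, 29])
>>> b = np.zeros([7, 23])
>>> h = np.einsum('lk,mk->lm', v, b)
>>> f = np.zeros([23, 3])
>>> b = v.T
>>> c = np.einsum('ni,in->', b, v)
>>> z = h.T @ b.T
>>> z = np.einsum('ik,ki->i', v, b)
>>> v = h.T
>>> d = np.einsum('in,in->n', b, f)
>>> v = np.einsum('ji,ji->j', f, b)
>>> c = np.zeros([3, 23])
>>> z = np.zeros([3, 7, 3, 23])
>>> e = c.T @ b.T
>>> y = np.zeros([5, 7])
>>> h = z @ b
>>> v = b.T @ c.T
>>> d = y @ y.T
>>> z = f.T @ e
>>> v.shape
(3, 3)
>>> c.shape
(3, 23)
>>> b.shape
(23, 3)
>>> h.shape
(3, 7, 3, 3)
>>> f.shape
(23, 3)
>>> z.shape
(3, 23)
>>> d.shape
(5, 5)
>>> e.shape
(23, 23)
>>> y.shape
(5, 7)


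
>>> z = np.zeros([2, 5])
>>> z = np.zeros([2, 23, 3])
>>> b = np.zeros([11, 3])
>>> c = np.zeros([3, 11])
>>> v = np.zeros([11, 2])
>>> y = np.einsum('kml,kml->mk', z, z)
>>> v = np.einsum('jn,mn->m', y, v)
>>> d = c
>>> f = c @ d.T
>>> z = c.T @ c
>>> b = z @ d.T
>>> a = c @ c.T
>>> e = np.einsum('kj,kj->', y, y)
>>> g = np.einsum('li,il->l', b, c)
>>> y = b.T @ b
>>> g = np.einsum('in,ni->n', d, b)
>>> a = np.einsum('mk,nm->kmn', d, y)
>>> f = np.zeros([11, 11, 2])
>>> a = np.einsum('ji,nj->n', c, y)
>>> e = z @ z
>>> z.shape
(11, 11)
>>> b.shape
(11, 3)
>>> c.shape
(3, 11)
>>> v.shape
(11,)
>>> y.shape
(3, 3)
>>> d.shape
(3, 11)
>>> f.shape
(11, 11, 2)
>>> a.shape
(3,)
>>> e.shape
(11, 11)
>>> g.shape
(11,)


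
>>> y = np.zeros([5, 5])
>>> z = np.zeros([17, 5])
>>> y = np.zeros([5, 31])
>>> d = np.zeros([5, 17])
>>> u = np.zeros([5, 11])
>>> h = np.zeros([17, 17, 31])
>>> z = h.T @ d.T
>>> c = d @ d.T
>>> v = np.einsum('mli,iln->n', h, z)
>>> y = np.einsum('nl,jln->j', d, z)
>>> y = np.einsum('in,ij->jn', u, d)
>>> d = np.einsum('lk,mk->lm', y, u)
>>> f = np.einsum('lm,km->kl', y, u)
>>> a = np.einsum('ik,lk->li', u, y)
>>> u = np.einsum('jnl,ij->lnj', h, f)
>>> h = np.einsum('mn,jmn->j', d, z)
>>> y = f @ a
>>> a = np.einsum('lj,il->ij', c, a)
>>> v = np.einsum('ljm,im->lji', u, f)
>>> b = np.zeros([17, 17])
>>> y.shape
(5, 5)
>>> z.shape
(31, 17, 5)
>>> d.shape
(17, 5)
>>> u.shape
(31, 17, 17)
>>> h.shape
(31,)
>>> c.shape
(5, 5)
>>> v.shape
(31, 17, 5)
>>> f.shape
(5, 17)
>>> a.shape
(17, 5)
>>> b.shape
(17, 17)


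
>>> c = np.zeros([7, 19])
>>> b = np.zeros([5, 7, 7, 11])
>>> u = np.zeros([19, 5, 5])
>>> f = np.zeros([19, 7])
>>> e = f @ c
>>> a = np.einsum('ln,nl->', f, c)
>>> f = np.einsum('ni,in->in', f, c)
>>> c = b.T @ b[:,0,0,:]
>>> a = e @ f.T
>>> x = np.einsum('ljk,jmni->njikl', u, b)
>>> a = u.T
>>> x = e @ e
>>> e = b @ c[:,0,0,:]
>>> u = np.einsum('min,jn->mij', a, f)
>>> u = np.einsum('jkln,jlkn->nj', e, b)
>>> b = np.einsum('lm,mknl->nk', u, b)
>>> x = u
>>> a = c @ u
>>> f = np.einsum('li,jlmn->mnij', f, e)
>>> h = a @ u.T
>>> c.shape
(11, 7, 7, 11)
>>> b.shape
(7, 7)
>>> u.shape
(11, 5)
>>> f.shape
(7, 11, 19, 5)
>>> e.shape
(5, 7, 7, 11)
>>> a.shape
(11, 7, 7, 5)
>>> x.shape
(11, 5)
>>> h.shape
(11, 7, 7, 11)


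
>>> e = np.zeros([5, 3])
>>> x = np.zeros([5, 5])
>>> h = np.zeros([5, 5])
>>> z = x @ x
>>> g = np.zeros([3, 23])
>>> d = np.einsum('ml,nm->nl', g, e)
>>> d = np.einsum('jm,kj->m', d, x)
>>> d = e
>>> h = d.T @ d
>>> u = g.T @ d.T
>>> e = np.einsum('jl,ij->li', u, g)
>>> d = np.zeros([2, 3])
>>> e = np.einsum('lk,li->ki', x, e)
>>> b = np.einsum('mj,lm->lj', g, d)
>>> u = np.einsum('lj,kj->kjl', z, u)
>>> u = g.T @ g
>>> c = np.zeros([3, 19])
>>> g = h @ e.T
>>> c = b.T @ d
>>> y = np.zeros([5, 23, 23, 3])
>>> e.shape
(5, 3)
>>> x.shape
(5, 5)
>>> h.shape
(3, 3)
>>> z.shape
(5, 5)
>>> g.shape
(3, 5)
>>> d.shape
(2, 3)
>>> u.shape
(23, 23)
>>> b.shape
(2, 23)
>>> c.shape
(23, 3)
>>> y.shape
(5, 23, 23, 3)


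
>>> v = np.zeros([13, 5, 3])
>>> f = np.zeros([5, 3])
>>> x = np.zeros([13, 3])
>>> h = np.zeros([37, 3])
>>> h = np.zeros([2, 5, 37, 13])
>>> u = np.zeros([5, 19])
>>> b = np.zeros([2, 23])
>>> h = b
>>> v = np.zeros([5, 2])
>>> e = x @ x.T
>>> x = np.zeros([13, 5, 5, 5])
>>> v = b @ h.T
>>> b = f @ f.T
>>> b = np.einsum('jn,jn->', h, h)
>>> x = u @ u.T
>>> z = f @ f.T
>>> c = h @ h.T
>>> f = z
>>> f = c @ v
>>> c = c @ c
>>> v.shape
(2, 2)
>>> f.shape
(2, 2)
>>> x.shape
(5, 5)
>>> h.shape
(2, 23)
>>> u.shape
(5, 19)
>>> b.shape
()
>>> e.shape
(13, 13)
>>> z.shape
(5, 5)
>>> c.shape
(2, 2)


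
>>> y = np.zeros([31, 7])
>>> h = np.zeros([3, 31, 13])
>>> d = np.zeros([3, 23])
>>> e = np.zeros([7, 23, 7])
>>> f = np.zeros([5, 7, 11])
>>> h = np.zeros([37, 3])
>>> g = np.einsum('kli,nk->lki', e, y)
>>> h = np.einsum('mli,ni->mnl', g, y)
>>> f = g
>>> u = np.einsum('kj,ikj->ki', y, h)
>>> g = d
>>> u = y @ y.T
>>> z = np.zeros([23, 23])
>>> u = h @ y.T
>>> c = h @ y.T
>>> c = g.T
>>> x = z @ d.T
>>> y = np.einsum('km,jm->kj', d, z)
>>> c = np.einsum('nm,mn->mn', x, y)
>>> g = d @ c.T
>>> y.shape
(3, 23)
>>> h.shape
(23, 31, 7)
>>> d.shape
(3, 23)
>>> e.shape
(7, 23, 7)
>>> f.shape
(23, 7, 7)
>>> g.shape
(3, 3)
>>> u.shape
(23, 31, 31)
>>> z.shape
(23, 23)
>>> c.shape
(3, 23)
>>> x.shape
(23, 3)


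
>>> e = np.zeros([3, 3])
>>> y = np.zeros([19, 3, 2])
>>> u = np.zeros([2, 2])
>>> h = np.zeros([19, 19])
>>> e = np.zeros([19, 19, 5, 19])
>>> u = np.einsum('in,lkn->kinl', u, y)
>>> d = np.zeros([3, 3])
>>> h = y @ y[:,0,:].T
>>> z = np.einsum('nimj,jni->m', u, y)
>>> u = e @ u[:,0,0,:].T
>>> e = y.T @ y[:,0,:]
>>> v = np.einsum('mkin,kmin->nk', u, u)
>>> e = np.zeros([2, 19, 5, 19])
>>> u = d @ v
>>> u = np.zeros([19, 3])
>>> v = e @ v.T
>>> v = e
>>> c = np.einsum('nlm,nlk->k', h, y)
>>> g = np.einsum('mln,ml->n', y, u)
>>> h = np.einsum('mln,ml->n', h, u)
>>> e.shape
(2, 19, 5, 19)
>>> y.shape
(19, 3, 2)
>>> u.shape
(19, 3)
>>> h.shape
(19,)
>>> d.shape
(3, 3)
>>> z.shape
(2,)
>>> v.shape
(2, 19, 5, 19)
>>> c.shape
(2,)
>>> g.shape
(2,)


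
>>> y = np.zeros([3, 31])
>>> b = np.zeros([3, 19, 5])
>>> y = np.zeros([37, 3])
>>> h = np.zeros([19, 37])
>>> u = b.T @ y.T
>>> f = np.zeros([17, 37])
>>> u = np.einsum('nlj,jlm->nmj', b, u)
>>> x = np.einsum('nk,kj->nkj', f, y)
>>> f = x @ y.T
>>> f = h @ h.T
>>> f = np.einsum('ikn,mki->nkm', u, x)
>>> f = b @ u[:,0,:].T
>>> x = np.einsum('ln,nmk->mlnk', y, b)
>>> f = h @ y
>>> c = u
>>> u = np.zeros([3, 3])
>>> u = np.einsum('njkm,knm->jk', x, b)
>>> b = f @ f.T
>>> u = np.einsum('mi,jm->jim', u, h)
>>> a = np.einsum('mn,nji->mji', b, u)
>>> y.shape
(37, 3)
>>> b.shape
(19, 19)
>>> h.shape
(19, 37)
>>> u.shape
(19, 3, 37)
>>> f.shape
(19, 3)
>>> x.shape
(19, 37, 3, 5)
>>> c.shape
(3, 37, 5)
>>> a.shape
(19, 3, 37)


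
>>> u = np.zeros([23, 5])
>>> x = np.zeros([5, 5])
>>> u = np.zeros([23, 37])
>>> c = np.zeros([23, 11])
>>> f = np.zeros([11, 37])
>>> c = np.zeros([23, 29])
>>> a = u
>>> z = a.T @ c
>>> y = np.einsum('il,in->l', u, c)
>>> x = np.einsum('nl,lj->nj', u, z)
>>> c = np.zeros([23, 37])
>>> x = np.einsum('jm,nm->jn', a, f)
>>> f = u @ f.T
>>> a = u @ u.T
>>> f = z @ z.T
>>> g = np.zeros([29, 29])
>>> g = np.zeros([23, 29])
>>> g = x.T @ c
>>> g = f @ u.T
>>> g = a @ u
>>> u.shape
(23, 37)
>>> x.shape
(23, 11)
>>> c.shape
(23, 37)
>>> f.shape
(37, 37)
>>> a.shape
(23, 23)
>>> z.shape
(37, 29)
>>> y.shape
(37,)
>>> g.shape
(23, 37)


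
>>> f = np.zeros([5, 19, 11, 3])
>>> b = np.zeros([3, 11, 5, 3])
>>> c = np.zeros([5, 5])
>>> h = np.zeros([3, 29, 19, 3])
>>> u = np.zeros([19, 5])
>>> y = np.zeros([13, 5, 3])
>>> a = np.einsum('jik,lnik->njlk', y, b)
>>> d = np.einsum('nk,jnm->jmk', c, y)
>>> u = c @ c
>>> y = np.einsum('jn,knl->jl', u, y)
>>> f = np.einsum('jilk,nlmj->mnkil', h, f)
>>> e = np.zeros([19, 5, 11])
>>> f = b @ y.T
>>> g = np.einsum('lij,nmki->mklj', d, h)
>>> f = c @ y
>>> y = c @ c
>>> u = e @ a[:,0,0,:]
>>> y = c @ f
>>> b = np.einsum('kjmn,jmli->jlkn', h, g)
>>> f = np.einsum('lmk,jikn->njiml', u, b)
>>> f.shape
(3, 29, 13, 5, 19)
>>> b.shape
(29, 13, 3, 3)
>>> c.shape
(5, 5)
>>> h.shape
(3, 29, 19, 3)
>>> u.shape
(19, 5, 3)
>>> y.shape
(5, 3)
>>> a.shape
(11, 13, 3, 3)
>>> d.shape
(13, 3, 5)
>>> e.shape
(19, 5, 11)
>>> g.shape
(29, 19, 13, 5)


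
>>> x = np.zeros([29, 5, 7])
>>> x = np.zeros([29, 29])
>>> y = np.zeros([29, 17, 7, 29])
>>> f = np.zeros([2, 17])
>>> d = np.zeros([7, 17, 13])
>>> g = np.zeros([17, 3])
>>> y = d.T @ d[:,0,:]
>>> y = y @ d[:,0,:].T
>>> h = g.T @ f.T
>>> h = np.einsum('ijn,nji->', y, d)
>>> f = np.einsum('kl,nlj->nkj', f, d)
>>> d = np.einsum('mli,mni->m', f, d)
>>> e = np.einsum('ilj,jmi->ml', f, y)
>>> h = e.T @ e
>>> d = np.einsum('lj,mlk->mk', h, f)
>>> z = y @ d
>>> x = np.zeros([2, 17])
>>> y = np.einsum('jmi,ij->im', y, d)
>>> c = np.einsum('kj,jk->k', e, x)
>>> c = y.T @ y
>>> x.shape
(2, 17)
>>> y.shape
(7, 17)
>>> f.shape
(7, 2, 13)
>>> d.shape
(7, 13)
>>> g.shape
(17, 3)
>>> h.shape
(2, 2)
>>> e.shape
(17, 2)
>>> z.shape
(13, 17, 13)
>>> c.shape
(17, 17)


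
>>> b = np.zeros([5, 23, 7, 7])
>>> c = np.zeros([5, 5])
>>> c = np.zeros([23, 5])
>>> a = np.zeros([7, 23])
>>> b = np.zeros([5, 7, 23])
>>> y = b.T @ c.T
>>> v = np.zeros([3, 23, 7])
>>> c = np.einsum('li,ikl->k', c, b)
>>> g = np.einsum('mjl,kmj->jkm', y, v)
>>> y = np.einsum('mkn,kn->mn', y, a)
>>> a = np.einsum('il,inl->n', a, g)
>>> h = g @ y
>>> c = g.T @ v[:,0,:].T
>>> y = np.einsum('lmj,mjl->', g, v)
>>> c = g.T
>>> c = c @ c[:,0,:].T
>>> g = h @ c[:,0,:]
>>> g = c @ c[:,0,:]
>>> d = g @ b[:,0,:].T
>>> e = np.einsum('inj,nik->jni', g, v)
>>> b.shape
(5, 7, 23)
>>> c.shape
(23, 3, 23)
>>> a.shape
(3,)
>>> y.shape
()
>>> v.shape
(3, 23, 7)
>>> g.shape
(23, 3, 23)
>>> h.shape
(7, 3, 23)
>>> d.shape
(23, 3, 5)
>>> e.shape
(23, 3, 23)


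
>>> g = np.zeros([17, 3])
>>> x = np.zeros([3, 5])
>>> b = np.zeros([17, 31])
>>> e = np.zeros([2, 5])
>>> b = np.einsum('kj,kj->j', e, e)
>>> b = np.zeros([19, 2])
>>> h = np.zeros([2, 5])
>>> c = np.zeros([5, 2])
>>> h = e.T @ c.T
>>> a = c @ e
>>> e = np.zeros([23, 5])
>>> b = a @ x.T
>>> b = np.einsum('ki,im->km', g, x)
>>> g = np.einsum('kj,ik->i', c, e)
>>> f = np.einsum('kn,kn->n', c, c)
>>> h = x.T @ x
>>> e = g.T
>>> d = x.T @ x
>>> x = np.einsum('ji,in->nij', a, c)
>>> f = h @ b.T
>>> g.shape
(23,)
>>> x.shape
(2, 5, 5)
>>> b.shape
(17, 5)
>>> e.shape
(23,)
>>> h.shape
(5, 5)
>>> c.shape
(5, 2)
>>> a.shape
(5, 5)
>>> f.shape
(5, 17)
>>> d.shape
(5, 5)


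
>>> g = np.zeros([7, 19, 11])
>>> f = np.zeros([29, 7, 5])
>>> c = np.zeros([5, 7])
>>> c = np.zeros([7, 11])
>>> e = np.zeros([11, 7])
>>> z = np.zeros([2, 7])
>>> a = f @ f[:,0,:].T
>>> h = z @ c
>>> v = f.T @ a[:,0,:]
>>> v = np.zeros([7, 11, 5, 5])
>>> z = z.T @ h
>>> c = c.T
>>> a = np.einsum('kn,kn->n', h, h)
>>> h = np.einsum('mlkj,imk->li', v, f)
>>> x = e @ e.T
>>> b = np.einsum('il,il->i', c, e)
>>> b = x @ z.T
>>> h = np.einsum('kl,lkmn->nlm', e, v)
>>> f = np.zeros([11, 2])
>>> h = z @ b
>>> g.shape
(7, 19, 11)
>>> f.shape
(11, 2)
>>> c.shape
(11, 7)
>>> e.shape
(11, 7)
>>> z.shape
(7, 11)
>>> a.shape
(11,)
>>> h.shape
(7, 7)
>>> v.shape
(7, 11, 5, 5)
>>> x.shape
(11, 11)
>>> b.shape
(11, 7)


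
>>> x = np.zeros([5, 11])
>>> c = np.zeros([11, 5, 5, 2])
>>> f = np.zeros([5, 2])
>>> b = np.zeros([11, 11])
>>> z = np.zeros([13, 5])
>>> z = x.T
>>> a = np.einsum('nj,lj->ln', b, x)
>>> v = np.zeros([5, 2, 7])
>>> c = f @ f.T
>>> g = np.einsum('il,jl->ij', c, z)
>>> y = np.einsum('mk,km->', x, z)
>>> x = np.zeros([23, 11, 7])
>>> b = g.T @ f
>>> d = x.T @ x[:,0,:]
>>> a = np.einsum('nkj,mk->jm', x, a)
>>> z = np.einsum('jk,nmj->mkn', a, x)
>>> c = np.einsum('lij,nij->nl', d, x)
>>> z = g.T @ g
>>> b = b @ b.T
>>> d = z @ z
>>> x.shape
(23, 11, 7)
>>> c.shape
(23, 7)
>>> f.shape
(5, 2)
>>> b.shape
(11, 11)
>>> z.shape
(11, 11)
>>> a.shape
(7, 5)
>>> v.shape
(5, 2, 7)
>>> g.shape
(5, 11)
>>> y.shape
()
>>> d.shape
(11, 11)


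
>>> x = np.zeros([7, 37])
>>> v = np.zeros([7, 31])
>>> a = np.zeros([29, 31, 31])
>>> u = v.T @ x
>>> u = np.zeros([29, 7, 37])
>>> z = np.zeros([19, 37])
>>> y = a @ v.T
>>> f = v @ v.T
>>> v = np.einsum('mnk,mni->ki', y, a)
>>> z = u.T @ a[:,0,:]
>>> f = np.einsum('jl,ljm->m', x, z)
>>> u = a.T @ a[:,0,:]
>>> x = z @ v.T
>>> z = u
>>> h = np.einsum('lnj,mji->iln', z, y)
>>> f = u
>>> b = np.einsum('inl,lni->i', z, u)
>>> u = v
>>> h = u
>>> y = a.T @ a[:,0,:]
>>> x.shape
(37, 7, 7)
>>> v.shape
(7, 31)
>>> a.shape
(29, 31, 31)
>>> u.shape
(7, 31)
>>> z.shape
(31, 31, 31)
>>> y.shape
(31, 31, 31)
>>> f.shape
(31, 31, 31)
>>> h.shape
(7, 31)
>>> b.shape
(31,)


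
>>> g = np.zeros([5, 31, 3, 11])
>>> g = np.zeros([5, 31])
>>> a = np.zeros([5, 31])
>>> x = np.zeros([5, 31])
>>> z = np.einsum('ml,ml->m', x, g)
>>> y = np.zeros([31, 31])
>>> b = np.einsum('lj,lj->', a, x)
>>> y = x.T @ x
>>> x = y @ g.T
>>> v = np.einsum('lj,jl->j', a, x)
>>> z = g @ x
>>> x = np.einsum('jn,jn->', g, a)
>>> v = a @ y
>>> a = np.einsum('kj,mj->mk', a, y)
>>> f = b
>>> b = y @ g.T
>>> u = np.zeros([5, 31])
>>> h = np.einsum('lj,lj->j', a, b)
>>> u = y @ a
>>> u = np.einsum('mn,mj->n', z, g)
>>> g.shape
(5, 31)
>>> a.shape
(31, 5)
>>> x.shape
()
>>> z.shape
(5, 5)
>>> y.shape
(31, 31)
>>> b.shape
(31, 5)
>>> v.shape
(5, 31)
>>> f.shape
()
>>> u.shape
(5,)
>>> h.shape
(5,)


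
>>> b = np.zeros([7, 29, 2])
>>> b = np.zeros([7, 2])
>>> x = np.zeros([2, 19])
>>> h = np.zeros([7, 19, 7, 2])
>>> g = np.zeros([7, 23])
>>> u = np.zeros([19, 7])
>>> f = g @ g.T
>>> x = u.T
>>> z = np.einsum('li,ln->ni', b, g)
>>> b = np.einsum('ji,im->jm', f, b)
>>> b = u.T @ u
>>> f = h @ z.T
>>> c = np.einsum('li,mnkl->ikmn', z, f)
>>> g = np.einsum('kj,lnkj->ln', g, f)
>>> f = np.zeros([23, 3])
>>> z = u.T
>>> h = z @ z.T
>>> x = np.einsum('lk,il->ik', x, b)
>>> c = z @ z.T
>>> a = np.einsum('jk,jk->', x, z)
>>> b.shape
(7, 7)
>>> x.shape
(7, 19)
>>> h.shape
(7, 7)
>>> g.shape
(7, 19)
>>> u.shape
(19, 7)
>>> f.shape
(23, 3)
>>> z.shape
(7, 19)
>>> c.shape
(7, 7)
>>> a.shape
()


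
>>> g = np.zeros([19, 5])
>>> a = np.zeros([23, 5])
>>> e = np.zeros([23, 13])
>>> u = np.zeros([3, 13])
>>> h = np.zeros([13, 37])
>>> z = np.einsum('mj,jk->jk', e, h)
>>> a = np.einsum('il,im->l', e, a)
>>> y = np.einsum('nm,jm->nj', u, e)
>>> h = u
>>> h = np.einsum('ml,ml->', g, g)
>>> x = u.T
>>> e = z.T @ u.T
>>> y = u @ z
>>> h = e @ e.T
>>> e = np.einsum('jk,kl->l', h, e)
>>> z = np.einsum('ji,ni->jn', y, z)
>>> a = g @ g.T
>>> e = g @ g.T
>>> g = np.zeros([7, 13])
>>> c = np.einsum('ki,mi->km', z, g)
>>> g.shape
(7, 13)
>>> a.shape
(19, 19)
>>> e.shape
(19, 19)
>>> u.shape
(3, 13)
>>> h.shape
(37, 37)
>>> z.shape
(3, 13)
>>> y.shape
(3, 37)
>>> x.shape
(13, 3)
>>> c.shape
(3, 7)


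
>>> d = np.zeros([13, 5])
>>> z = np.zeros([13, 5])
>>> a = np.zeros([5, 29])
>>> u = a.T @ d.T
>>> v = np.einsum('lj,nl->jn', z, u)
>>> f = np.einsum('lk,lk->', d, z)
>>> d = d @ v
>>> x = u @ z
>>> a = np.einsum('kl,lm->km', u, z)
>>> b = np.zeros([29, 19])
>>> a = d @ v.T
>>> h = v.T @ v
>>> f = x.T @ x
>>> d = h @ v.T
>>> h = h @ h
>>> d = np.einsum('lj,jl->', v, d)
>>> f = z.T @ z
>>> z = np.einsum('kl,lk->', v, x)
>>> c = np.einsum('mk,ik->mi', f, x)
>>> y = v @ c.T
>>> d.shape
()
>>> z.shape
()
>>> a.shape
(13, 5)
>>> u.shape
(29, 13)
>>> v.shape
(5, 29)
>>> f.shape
(5, 5)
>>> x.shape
(29, 5)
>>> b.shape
(29, 19)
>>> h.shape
(29, 29)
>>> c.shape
(5, 29)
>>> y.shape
(5, 5)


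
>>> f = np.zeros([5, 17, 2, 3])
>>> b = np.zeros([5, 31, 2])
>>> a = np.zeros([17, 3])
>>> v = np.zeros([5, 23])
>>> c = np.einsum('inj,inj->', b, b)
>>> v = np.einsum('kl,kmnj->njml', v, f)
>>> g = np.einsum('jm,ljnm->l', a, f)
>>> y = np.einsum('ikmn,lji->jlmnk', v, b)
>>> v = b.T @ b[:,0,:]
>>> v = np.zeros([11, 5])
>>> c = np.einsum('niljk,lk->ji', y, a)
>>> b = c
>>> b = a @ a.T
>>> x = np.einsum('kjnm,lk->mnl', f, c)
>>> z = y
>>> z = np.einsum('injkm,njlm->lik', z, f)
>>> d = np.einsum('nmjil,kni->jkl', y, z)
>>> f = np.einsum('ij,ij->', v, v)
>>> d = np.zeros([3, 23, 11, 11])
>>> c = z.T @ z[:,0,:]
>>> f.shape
()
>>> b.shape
(17, 17)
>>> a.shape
(17, 3)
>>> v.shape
(11, 5)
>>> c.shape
(23, 31, 23)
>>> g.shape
(5,)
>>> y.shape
(31, 5, 17, 23, 3)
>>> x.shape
(3, 2, 23)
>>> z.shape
(2, 31, 23)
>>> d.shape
(3, 23, 11, 11)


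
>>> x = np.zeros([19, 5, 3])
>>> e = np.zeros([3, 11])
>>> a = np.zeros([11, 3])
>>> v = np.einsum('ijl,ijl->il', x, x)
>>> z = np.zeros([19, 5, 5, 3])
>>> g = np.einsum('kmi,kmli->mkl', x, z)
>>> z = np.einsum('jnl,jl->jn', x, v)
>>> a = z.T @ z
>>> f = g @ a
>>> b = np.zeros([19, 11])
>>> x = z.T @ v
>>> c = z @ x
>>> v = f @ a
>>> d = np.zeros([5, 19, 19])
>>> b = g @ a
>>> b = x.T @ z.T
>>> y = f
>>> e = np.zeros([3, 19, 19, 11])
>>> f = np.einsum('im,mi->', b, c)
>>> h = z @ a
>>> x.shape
(5, 3)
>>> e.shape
(3, 19, 19, 11)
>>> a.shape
(5, 5)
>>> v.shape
(5, 19, 5)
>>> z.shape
(19, 5)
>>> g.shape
(5, 19, 5)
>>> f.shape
()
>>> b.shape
(3, 19)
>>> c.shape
(19, 3)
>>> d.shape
(5, 19, 19)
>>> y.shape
(5, 19, 5)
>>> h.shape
(19, 5)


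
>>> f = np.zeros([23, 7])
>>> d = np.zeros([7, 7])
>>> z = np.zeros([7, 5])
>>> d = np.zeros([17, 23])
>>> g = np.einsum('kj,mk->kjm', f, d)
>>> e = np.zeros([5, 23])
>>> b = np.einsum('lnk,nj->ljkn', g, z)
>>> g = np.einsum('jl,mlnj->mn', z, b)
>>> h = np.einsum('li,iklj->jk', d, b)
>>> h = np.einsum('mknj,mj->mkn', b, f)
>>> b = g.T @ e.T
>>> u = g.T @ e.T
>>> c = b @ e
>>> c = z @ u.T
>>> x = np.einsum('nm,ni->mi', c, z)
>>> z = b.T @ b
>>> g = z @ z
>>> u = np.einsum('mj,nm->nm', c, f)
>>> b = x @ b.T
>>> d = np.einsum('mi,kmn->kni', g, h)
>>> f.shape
(23, 7)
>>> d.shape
(23, 17, 5)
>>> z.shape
(5, 5)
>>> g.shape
(5, 5)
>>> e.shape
(5, 23)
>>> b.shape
(17, 17)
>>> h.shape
(23, 5, 17)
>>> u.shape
(23, 7)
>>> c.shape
(7, 17)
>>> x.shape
(17, 5)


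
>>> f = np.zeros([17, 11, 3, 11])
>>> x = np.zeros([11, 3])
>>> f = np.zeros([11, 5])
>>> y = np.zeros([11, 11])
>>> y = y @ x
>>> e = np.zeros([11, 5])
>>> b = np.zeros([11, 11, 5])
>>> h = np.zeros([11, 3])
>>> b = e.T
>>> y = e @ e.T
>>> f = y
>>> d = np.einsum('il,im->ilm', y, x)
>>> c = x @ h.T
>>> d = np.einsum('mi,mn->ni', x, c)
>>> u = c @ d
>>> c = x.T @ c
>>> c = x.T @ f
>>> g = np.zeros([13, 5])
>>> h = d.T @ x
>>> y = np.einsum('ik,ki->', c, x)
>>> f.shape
(11, 11)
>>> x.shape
(11, 3)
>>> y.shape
()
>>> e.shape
(11, 5)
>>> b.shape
(5, 11)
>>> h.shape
(3, 3)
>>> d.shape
(11, 3)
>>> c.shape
(3, 11)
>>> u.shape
(11, 3)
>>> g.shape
(13, 5)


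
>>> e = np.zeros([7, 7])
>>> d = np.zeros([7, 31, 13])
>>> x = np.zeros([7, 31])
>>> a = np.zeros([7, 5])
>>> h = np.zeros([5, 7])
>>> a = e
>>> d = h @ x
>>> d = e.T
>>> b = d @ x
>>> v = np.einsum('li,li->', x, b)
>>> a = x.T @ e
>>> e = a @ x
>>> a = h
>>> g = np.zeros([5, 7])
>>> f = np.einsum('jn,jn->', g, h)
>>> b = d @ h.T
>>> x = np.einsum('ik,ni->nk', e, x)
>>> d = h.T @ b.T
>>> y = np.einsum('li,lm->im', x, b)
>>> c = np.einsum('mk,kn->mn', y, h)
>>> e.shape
(31, 31)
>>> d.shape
(7, 7)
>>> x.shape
(7, 31)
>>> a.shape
(5, 7)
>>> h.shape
(5, 7)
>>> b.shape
(7, 5)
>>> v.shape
()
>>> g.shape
(5, 7)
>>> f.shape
()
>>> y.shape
(31, 5)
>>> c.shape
(31, 7)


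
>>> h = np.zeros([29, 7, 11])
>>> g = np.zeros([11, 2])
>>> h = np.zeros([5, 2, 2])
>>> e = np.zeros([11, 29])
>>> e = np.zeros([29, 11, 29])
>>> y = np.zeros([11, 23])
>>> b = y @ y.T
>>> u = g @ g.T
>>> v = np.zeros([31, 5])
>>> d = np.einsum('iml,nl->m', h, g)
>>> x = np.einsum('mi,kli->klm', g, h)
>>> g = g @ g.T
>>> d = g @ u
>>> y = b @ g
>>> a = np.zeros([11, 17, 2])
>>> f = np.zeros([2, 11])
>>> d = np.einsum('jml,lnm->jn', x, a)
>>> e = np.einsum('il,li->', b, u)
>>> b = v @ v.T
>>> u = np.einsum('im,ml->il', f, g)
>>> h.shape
(5, 2, 2)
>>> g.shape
(11, 11)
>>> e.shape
()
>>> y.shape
(11, 11)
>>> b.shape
(31, 31)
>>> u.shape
(2, 11)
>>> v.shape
(31, 5)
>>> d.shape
(5, 17)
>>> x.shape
(5, 2, 11)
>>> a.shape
(11, 17, 2)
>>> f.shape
(2, 11)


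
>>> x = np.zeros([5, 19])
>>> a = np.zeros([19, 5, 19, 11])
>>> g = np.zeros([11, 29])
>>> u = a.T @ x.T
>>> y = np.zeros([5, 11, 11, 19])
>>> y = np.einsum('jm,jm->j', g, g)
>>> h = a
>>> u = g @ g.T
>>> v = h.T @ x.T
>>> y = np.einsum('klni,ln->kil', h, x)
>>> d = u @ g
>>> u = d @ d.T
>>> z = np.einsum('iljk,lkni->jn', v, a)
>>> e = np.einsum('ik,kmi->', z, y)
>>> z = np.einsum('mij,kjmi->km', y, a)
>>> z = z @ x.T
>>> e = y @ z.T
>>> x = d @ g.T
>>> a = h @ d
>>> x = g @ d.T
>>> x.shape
(11, 11)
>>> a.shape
(19, 5, 19, 29)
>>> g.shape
(11, 29)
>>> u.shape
(11, 11)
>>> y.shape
(19, 11, 5)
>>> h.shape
(19, 5, 19, 11)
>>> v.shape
(11, 19, 5, 5)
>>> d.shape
(11, 29)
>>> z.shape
(19, 5)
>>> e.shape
(19, 11, 19)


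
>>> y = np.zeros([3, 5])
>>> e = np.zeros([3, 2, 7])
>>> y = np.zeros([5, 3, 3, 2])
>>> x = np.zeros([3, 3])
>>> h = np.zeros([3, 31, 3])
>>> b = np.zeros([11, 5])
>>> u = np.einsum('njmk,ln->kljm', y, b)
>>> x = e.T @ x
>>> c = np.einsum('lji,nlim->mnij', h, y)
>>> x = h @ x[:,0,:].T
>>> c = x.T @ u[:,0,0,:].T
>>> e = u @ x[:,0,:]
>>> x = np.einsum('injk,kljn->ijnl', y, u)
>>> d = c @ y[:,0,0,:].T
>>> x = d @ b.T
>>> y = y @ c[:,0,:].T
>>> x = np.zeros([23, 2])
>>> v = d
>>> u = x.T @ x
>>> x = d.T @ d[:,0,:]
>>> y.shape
(5, 3, 3, 7)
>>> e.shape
(2, 11, 3, 7)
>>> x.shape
(5, 31, 5)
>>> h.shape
(3, 31, 3)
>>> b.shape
(11, 5)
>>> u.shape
(2, 2)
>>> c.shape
(7, 31, 2)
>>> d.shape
(7, 31, 5)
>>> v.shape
(7, 31, 5)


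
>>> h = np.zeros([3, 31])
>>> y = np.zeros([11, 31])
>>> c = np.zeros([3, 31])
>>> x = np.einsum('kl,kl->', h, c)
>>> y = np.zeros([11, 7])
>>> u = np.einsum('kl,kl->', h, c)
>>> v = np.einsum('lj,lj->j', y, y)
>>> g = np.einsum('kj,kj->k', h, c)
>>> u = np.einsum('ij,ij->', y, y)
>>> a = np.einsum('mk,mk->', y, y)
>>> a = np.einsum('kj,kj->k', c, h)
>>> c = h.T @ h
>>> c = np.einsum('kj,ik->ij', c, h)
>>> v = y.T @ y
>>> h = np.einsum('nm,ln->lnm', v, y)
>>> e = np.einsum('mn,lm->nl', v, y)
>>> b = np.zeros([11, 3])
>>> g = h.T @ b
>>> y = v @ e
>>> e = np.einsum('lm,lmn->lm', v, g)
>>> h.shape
(11, 7, 7)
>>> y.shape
(7, 11)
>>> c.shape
(3, 31)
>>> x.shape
()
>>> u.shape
()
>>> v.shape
(7, 7)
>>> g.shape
(7, 7, 3)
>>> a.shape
(3,)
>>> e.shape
(7, 7)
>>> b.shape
(11, 3)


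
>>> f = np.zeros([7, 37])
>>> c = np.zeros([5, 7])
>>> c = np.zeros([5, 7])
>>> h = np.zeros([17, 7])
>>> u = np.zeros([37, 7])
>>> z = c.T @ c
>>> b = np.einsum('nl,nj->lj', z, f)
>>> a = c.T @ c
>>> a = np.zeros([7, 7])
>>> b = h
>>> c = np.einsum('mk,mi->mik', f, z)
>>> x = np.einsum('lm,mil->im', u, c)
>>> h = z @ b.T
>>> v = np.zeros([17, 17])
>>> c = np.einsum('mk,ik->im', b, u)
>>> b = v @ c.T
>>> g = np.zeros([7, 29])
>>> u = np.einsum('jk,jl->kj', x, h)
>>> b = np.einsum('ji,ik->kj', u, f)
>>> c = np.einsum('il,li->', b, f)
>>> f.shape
(7, 37)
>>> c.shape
()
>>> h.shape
(7, 17)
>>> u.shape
(7, 7)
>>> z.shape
(7, 7)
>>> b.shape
(37, 7)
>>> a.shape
(7, 7)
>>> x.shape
(7, 7)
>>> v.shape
(17, 17)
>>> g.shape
(7, 29)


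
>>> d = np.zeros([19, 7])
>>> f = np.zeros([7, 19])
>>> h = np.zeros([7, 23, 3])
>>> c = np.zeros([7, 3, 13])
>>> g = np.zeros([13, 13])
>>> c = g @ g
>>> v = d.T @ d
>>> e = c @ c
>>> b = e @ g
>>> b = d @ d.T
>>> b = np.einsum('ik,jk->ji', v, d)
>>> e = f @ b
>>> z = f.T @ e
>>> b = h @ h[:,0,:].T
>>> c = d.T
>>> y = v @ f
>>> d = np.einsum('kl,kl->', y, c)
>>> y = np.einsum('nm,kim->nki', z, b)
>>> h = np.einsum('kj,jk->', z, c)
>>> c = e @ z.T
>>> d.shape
()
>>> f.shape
(7, 19)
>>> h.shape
()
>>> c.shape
(7, 19)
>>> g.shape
(13, 13)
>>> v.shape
(7, 7)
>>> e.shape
(7, 7)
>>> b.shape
(7, 23, 7)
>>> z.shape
(19, 7)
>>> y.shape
(19, 7, 23)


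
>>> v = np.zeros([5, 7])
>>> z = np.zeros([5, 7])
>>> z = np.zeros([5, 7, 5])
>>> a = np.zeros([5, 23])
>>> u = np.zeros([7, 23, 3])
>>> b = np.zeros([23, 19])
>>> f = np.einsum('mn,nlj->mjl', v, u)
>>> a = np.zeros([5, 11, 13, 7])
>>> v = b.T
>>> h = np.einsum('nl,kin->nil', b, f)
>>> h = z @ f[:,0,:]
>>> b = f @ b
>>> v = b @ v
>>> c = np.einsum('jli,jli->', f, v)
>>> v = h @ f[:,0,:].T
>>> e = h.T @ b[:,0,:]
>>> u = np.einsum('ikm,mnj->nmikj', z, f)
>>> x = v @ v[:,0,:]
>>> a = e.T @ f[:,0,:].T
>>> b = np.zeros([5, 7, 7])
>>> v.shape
(5, 7, 5)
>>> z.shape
(5, 7, 5)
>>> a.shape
(19, 7, 5)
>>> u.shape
(3, 5, 5, 7, 23)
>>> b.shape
(5, 7, 7)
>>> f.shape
(5, 3, 23)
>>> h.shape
(5, 7, 23)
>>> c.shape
()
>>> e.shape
(23, 7, 19)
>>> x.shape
(5, 7, 5)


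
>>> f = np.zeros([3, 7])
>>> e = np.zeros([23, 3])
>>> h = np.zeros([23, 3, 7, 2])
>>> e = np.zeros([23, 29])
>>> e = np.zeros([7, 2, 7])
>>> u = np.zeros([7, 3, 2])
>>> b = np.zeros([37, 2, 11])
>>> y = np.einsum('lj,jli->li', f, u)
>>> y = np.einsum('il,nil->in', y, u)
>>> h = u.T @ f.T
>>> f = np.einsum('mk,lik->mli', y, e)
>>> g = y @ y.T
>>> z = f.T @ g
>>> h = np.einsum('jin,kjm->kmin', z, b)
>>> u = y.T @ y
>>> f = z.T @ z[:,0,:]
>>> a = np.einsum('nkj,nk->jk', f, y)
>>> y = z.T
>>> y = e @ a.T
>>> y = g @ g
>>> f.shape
(3, 7, 3)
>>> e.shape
(7, 2, 7)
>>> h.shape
(37, 11, 7, 3)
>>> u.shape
(7, 7)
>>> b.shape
(37, 2, 11)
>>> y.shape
(3, 3)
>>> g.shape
(3, 3)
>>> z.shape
(2, 7, 3)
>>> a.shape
(3, 7)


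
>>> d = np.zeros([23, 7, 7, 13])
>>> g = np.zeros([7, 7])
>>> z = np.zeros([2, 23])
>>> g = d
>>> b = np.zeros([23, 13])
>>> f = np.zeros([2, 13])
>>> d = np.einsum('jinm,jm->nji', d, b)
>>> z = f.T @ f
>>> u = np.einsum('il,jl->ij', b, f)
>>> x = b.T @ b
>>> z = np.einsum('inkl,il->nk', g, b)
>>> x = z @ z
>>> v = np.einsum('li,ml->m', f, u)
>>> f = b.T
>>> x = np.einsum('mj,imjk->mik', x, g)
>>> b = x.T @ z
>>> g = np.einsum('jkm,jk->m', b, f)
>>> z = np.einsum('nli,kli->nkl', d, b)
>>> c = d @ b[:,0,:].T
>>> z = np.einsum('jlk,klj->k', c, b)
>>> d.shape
(7, 23, 7)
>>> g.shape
(7,)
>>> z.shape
(13,)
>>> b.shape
(13, 23, 7)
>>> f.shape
(13, 23)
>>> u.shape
(23, 2)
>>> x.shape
(7, 23, 13)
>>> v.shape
(23,)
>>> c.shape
(7, 23, 13)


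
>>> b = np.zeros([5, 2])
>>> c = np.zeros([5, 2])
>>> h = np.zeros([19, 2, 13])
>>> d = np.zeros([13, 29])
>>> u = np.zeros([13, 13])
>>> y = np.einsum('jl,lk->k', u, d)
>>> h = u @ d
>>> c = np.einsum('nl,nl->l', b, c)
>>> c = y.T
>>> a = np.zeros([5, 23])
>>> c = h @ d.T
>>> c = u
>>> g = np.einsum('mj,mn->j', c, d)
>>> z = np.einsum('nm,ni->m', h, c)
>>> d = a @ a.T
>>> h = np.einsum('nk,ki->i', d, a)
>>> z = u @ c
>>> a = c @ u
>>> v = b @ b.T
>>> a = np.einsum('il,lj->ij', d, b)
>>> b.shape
(5, 2)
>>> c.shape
(13, 13)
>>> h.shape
(23,)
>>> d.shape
(5, 5)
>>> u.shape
(13, 13)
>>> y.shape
(29,)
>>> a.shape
(5, 2)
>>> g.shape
(13,)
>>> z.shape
(13, 13)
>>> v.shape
(5, 5)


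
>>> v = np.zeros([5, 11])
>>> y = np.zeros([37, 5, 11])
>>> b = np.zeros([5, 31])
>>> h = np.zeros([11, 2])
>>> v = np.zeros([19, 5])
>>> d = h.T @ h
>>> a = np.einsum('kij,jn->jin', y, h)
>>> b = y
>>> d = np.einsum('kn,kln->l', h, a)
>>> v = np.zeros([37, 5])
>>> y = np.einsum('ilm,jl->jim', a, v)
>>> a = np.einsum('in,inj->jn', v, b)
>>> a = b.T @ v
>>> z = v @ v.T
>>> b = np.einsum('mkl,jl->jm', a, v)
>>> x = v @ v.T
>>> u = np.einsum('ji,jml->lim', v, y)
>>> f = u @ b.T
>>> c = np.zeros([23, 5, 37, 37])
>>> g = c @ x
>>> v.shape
(37, 5)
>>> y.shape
(37, 11, 2)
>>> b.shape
(37, 11)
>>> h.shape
(11, 2)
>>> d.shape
(5,)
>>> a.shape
(11, 5, 5)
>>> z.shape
(37, 37)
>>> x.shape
(37, 37)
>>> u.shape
(2, 5, 11)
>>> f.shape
(2, 5, 37)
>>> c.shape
(23, 5, 37, 37)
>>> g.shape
(23, 5, 37, 37)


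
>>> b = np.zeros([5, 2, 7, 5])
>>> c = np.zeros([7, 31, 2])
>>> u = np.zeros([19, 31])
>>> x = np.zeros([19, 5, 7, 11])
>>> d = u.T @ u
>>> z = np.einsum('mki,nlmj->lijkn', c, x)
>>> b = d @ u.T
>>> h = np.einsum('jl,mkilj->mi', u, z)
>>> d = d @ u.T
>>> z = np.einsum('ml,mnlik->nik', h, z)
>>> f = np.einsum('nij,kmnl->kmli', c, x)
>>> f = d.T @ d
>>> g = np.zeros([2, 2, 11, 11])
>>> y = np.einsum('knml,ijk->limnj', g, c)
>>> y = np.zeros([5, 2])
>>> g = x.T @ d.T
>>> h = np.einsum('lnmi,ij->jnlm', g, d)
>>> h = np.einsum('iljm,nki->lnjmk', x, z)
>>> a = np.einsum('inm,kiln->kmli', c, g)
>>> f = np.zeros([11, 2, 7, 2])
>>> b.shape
(31, 19)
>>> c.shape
(7, 31, 2)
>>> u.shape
(19, 31)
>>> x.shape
(19, 5, 7, 11)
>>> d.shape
(31, 19)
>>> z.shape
(2, 31, 19)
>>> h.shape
(5, 2, 7, 11, 31)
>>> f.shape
(11, 2, 7, 2)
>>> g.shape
(11, 7, 5, 31)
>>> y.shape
(5, 2)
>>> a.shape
(11, 2, 5, 7)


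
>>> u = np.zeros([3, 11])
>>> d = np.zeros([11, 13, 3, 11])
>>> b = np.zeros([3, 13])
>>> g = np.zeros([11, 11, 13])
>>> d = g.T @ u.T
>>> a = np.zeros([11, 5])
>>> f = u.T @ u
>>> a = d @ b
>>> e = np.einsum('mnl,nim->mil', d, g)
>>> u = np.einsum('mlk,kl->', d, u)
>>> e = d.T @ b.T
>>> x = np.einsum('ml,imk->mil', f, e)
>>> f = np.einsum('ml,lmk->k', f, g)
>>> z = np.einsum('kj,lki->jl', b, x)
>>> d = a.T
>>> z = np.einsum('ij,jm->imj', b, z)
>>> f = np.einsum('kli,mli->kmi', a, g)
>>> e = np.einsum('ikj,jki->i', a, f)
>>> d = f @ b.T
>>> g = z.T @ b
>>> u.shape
()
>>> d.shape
(13, 11, 3)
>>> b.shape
(3, 13)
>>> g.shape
(13, 11, 13)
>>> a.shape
(13, 11, 13)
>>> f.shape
(13, 11, 13)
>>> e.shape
(13,)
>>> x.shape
(11, 3, 11)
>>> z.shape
(3, 11, 13)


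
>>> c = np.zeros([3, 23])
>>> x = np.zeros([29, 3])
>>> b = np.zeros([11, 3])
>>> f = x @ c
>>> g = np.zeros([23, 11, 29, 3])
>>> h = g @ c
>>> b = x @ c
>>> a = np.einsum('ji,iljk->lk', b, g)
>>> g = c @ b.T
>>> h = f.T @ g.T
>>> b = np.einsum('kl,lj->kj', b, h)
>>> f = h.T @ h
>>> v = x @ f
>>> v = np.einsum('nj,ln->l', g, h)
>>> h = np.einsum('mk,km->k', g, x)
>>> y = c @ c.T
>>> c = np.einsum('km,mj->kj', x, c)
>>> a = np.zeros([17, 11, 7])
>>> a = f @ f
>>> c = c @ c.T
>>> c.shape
(29, 29)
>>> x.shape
(29, 3)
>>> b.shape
(29, 3)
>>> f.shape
(3, 3)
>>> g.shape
(3, 29)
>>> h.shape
(29,)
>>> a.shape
(3, 3)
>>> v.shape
(23,)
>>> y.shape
(3, 3)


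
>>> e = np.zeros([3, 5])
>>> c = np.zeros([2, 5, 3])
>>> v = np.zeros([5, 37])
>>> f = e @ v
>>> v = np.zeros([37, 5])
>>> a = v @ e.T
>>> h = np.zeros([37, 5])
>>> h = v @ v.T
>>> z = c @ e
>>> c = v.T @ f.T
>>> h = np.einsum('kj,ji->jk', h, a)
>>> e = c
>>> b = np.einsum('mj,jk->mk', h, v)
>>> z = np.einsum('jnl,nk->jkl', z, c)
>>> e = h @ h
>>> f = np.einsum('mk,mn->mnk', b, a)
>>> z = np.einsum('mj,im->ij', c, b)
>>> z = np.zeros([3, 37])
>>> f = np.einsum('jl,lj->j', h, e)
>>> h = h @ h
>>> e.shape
(37, 37)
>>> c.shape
(5, 3)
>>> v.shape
(37, 5)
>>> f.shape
(37,)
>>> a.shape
(37, 3)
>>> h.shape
(37, 37)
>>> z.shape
(3, 37)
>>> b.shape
(37, 5)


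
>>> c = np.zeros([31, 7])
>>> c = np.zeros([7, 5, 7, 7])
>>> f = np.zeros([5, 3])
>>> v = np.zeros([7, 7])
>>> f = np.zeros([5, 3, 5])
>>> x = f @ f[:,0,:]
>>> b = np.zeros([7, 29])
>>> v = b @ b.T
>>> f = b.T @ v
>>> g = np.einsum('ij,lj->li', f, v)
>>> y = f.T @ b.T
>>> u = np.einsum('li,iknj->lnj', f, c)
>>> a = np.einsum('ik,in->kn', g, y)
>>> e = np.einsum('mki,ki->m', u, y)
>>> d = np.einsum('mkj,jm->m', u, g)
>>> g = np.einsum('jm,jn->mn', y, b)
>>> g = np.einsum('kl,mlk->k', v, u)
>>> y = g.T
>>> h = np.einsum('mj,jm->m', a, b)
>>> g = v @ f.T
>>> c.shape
(7, 5, 7, 7)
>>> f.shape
(29, 7)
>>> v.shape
(7, 7)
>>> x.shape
(5, 3, 5)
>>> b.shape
(7, 29)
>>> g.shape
(7, 29)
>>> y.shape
(7,)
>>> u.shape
(29, 7, 7)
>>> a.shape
(29, 7)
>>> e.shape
(29,)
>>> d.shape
(29,)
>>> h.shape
(29,)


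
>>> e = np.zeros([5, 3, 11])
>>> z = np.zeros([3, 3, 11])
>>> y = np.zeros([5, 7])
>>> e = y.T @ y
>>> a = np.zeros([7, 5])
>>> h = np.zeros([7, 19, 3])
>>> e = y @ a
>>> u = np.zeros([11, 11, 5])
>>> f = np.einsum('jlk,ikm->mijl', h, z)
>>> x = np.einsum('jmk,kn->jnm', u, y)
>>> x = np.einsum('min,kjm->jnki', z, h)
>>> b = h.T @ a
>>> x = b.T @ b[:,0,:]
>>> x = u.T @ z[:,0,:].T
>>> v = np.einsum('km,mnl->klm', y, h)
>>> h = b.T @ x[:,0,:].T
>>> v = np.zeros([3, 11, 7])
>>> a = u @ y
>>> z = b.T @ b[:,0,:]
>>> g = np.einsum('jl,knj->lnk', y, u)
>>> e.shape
(5, 5)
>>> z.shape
(5, 19, 5)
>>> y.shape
(5, 7)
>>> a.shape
(11, 11, 7)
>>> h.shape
(5, 19, 5)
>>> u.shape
(11, 11, 5)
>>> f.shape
(11, 3, 7, 19)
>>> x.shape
(5, 11, 3)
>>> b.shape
(3, 19, 5)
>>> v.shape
(3, 11, 7)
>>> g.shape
(7, 11, 11)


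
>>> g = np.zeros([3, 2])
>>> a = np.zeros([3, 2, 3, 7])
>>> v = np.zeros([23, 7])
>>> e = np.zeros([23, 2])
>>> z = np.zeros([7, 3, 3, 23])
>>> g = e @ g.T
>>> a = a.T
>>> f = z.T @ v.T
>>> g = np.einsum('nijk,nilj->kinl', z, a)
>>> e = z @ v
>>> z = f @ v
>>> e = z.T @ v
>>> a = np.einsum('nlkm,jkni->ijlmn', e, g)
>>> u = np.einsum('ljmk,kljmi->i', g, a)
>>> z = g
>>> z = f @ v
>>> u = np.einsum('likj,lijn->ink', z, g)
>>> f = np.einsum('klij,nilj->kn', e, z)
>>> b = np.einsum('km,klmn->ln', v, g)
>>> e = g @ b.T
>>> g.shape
(23, 3, 7, 2)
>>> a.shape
(2, 23, 3, 7, 7)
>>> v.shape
(23, 7)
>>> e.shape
(23, 3, 7, 3)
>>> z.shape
(23, 3, 3, 7)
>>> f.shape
(7, 23)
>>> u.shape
(3, 2, 3)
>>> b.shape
(3, 2)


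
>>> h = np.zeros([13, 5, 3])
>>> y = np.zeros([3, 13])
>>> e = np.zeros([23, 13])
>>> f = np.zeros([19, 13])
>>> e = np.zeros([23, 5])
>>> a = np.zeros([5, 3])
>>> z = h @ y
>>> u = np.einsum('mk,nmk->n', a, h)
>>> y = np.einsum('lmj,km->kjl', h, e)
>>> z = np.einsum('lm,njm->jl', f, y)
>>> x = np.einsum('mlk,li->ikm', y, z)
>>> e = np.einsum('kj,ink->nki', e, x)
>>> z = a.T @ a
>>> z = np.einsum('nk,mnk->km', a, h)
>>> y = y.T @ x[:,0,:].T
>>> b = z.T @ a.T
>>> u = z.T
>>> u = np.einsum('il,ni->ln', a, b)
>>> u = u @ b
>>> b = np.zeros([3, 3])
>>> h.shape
(13, 5, 3)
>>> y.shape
(13, 3, 19)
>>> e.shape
(13, 23, 19)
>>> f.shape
(19, 13)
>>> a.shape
(5, 3)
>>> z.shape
(3, 13)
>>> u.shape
(3, 5)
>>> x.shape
(19, 13, 23)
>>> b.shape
(3, 3)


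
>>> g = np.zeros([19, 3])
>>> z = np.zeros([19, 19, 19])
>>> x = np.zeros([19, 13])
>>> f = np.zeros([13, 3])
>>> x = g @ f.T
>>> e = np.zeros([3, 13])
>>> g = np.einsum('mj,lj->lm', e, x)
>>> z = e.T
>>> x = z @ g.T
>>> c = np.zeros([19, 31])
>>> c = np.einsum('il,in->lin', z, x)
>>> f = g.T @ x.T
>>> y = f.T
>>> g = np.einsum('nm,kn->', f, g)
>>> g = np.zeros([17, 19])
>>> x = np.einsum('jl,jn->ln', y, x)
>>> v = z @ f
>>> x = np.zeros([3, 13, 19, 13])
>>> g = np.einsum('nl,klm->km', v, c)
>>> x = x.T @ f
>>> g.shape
(3, 19)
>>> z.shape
(13, 3)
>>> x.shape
(13, 19, 13, 13)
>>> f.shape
(3, 13)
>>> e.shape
(3, 13)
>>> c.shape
(3, 13, 19)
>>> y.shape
(13, 3)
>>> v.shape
(13, 13)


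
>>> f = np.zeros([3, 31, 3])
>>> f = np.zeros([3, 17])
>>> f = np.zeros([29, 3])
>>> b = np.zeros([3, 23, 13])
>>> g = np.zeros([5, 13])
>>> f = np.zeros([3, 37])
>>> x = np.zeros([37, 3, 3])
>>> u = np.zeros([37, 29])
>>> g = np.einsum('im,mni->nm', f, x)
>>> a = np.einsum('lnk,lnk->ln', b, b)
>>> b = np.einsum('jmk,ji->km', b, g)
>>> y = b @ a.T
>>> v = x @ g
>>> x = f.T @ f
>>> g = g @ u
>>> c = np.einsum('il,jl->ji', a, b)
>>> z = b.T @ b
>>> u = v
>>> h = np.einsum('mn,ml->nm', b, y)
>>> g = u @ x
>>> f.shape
(3, 37)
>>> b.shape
(13, 23)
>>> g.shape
(37, 3, 37)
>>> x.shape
(37, 37)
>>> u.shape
(37, 3, 37)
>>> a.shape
(3, 23)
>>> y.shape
(13, 3)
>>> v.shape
(37, 3, 37)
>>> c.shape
(13, 3)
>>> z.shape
(23, 23)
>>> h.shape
(23, 13)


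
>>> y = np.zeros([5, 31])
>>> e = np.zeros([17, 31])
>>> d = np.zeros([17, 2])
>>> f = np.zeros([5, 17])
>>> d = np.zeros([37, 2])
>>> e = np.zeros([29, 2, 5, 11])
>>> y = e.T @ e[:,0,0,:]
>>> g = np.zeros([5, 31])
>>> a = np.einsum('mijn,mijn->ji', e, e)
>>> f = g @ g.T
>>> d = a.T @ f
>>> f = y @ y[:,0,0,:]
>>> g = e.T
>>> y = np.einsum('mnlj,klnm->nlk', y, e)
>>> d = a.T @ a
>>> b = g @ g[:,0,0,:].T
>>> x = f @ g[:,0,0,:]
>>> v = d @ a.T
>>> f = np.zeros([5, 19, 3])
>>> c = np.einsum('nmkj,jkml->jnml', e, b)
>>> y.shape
(5, 2, 29)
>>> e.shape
(29, 2, 5, 11)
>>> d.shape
(2, 2)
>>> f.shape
(5, 19, 3)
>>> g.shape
(11, 5, 2, 29)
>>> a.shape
(5, 2)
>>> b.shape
(11, 5, 2, 11)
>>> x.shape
(11, 5, 2, 29)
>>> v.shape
(2, 5)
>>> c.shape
(11, 29, 2, 11)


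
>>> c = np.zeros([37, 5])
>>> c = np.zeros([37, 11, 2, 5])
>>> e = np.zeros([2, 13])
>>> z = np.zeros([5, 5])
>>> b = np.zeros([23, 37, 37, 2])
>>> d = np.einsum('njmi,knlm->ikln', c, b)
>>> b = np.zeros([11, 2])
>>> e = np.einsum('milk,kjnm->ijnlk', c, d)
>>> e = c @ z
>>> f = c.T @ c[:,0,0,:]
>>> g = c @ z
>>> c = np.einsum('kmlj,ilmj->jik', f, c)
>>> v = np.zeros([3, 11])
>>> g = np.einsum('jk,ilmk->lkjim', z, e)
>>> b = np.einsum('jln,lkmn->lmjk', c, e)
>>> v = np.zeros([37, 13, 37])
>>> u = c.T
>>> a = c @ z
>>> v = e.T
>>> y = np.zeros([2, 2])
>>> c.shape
(5, 37, 5)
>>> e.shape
(37, 11, 2, 5)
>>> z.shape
(5, 5)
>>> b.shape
(37, 2, 5, 11)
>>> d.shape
(5, 23, 37, 37)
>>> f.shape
(5, 2, 11, 5)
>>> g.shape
(11, 5, 5, 37, 2)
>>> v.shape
(5, 2, 11, 37)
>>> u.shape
(5, 37, 5)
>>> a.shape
(5, 37, 5)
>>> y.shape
(2, 2)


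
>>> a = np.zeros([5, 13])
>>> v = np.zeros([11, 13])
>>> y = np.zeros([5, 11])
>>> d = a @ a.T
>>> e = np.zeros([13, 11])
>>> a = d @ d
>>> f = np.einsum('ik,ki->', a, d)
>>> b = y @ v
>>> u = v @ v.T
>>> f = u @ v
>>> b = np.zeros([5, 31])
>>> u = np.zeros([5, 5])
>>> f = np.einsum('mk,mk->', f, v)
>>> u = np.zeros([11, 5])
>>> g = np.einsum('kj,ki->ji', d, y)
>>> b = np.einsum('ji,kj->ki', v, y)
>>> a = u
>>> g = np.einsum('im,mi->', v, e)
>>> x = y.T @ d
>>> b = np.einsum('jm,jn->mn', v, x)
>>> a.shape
(11, 5)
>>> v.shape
(11, 13)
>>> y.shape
(5, 11)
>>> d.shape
(5, 5)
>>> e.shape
(13, 11)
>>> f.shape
()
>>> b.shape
(13, 5)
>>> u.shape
(11, 5)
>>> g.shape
()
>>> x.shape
(11, 5)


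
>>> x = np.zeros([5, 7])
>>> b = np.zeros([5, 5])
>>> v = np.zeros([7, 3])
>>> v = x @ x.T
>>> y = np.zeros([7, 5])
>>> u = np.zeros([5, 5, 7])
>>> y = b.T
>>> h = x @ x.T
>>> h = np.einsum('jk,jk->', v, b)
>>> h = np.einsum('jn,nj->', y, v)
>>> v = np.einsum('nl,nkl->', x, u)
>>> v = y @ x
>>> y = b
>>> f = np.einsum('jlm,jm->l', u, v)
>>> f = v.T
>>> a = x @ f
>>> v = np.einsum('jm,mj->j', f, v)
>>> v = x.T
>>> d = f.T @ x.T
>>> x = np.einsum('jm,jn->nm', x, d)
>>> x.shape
(5, 7)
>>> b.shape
(5, 5)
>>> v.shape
(7, 5)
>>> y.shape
(5, 5)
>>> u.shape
(5, 5, 7)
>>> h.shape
()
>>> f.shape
(7, 5)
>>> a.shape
(5, 5)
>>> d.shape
(5, 5)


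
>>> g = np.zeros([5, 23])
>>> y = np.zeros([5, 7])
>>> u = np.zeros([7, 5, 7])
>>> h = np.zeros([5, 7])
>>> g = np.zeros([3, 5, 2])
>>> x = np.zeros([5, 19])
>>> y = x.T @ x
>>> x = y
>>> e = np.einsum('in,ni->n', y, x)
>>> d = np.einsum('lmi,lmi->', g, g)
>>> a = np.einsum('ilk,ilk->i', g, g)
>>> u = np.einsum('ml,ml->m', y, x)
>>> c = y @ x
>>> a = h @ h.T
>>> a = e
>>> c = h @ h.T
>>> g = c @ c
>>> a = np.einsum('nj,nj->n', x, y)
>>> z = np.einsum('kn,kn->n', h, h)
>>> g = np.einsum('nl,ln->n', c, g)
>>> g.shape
(5,)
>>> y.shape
(19, 19)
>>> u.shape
(19,)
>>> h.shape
(5, 7)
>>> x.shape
(19, 19)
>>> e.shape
(19,)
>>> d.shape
()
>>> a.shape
(19,)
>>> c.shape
(5, 5)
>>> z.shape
(7,)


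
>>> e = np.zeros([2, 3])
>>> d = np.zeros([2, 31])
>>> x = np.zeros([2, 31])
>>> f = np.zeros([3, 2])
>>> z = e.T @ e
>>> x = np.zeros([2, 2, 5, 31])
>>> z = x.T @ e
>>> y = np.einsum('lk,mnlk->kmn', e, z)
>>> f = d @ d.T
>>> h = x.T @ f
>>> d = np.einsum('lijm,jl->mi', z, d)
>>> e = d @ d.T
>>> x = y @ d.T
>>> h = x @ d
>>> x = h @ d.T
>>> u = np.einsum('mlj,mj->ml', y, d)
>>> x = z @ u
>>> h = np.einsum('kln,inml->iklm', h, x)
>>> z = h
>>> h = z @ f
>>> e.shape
(3, 3)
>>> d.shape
(3, 5)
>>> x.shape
(31, 5, 2, 31)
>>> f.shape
(2, 2)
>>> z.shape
(31, 3, 31, 2)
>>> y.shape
(3, 31, 5)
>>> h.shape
(31, 3, 31, 2)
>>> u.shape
(3, 31)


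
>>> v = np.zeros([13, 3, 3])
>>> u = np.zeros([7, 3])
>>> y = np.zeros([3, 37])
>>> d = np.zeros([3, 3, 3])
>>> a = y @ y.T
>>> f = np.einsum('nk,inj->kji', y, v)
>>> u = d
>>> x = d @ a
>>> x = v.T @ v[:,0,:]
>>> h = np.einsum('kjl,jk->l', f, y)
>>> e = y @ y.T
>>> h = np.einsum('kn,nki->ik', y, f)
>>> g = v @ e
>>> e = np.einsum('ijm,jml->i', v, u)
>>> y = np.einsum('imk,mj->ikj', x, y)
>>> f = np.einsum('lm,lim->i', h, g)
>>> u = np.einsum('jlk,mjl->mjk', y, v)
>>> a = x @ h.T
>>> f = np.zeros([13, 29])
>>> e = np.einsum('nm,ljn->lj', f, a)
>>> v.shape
(13, 3, 3)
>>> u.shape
(13, 3, 37)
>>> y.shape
(3, 3, 37)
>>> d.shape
(3, 3, 3)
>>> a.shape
(3, 3, 13)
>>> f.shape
(13, 29)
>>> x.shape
(3, 3, 3)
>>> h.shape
(13, 3)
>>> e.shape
(3, 3)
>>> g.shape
(13, 3, 3)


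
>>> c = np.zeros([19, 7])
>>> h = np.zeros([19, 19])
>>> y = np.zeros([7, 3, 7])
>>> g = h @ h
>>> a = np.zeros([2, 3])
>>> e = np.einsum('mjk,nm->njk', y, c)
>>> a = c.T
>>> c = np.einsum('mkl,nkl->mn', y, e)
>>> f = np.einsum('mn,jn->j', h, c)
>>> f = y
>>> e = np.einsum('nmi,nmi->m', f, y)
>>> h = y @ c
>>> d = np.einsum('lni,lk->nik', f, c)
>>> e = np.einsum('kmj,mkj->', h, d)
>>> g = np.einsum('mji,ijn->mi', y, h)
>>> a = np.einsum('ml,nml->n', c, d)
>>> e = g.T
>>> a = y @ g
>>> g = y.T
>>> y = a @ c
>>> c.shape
(7, 19)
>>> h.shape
(7, 3, 19)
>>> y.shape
(7, 3, 19)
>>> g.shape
(7, 3, 7)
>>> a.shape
(7, 3, 7)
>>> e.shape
(7, 7)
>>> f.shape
(7, 3, 7)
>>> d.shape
(3, 7, 19)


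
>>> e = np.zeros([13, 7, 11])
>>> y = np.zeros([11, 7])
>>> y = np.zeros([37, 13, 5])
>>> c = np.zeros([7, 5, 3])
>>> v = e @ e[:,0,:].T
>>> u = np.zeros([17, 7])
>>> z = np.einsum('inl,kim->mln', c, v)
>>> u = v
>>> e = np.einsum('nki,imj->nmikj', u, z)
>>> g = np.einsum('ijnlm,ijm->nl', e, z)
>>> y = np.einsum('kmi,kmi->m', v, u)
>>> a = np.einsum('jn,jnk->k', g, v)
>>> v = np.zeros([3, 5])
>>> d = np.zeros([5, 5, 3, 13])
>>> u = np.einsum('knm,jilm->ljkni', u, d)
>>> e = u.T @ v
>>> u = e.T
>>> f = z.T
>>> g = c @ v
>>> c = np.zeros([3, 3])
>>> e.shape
(5, 7, 13, 5, 5)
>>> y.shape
(7,)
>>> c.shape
(3, 3)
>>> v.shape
(3, 5)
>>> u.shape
(5, 5, 13, 7, 5)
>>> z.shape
(13, 3, 5)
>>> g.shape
(7, 5, 5)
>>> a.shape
(13,)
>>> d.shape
(5, 5, 3, 13)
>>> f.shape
(5, 3, 13)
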